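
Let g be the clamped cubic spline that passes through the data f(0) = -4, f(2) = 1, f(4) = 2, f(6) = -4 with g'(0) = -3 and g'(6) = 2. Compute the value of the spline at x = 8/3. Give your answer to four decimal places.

2.8889

Let M_i = g''(x_i). Step sizes h_i = 2, 2, 2; slopes of the chords Δ_i = (y_(i+1) - y_i)/h_i = 5/2, 1/2, -3.
  2·M_0 + 8·M_1 + 2·M_2 = 6(Δ_1 - Δ_0) = -12
  2·M_1 + 8·M_2 + 2·M_3 = 6(Δ_2 - Δ_1) = -21
Clamped end conditions give two more equations: 2h_0·M_0 + h_0·M_1 = 6(Δ_0 - g'(0)) = 33 and h_2·M_2 + 2h_2·M_3 = 6(g'(6) - Δ_2) = 30.
Solving: M_0 = 29/3, M_1 = -17/6, M_2 = -13/3, M_3 = 29/3.
On [2, 4], g(x) = 1 + 23/6·(x - 2) - 17/12·(x - 2)² - 1/8·(x - 2)³.
With (x - 2) = 2/3: g(8/3) = 26/9.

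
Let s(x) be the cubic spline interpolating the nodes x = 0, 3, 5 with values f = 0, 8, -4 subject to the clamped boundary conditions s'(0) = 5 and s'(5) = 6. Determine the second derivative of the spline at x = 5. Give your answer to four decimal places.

23.4000

Put M_i = s'' at the i-th knot. Here h = (3, 2) and Δ = (8/3, -6), so the interior equations h_(i-1)·M_(i-1) + 2(h_(i-1)+h_i)·M_i + h_i·M_(i+1) = 6(Δ_i − Δ_(i-1)) read
  3·M_0 + 10·M_1 + 2·M_2 = 6(Δ_1 - Δ_0) = -52
Clamped end conditions give two more equations: 2h_0·M_0 + h_0·M_1 = 6(Δ_0 - s'(0)) = -14 and h_1·M_1 + 2h_1·M_2 = 6(s'(5) - Δ_1) = 72.
Forward elimination and back-substitution give M_0 = 46/15, M_1 = -54/5, M_2 = 117/5.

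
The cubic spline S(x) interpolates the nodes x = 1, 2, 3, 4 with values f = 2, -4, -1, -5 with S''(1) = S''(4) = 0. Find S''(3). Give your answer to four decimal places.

-14.8000

Put σ_i = S'' at the i-th knot. Here h = (1, 1, 1) and Δ = (-6, 3, -4), so the interior equations h_(i-1)·σ_(i-1) + 2(h_(i-1)+h_i)·σ_i + h_i·σ_(i+1) = 6(Δ_i − Δ_(i-1)) read
  1·σ_0 + 4·σ_1 + 1·σ_2 = 6(Δ_1 - Δ_0) = 54
  1·σ_1 + 4·σ_2 + 1·σ_3 = 6(Δ_2 - Δ_1) = -42
Natural end conditions: σ_0 = σ_3 = 0.
Forward elimination and back-substitution give σ_0 = 0, σ_1 = 86/5, σ_2 = -74/5, σ_3 = 0.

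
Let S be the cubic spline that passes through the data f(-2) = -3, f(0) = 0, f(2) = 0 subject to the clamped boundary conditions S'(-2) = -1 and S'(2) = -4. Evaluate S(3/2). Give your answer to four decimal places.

Let M_i = S''(x_i). Step sizes h_i = 2, 2; slopes of the chords Δ_i = (y_(i+1) - y_i)/h_i = 3/2, 0.
  2·M_0 + 8·M_1 + 2·M_2 = 6(Δ_1 - Δ_0) = -9
Clamped end conditions give two more equations: 2h_0·M_0 + h_0·M_1 = 6(Δ_0 - S'(-2)) = 15 and h_1·M_1 + 2h_1·M_2 = 6(S'(2) - Δ_1) = -24.
Hence M_0 = 33/8, M_1 = -3/4, M_2 = -45/8.
On [0, 2], S(t) = 0 + 19/8·t - 3/8·t² - 13/32·t³.
With t = 3/2: S(3/2) = 345/256.

1.3477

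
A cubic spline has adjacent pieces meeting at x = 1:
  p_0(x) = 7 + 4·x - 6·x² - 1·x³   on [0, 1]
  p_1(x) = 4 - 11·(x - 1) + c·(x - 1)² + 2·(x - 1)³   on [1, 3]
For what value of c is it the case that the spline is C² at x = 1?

p_0''(x) = -12 - 6·x, so p_0''(1) = -18. On the right, p_1''(1) = 2c, so c = -9.

-9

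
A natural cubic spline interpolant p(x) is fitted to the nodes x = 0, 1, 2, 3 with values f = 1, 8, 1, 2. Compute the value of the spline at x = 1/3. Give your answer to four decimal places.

4.5975

Write M_i for p''(x_i). With h_i = 1, 1, 1 and divided differences Δ_i = 7, -7, 1, the continuity of p' gives the tridiagonal system
  1·M_0 + 4·M_1 + 1·M_2 = 6(Δ_1 - Δ_0) = -84
  1·M_1 + 4·M_2 + 1·M_3 = 6(Δ_2 - Δ_1) = 48
Natural end conditions: M_0 = M_3 = 0.
Forward elimination and back-substitution give M_0 = 0, M_1 = -128/5, M_2 = 92/5, M_3 = 0.
On [0, 1], p(x) = 1 + 169/15·x + 0·x² - 64/15·x³.
With x = 1/3: p(1/3) = 1862/405.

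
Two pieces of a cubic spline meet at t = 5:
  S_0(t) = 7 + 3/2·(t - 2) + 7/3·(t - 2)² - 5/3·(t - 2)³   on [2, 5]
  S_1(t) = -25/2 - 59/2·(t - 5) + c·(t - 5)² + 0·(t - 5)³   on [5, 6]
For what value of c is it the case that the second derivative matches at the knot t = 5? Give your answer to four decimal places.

S_0''(t) = 14/3 - 10·(t - 2), so S_0''(5) = -76/3. On the right, S_1''(5) = 2c, so c = -38/3.

-12.6667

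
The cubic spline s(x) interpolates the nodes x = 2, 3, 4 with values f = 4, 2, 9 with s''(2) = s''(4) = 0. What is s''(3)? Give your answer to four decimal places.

13.5000

Write m_i for s''(x_i). With h_i = 1, 1 and divided differences Δ_i = -2, 7, the continuity of s' gives the tridiagonal system
  1·m_0 + 4·m_1 + 1·m_2 = 6(Δ_1 - Δ_0) = 54
Natural end conditions: m_0 = m_2 = 0.
Forward elimination and back-substitution give m_0 = 0, m_1 = 27/2, m_2 = 0.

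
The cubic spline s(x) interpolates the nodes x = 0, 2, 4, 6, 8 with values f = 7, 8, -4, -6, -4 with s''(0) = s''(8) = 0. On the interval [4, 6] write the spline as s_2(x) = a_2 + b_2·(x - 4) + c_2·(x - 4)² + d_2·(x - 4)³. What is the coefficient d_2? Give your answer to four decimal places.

With m_i denoting the second derivative at x_i, h_i = 2, 2, 2, 2, and Δ_i = (y_(i+1) − y_i)/h_i = 1/2, -6, -1, 1:
  2·m_0 + 8·m_1 + 2·m_2 = 6(Δ_1 - Δ_0) = -39
  2·m_1 + 8·m_2 + 2·m_3 = 6(Δ_2 - Δ_1) = 30
  2·m_2 + 8·m_3 + 2·m_4 = 6(Δ_3 - Δ_2) = 12
Natural end conditions: m_0 = m_4 = 0.
Forward elimination and back-substitution give m_0 = 0, m_1 = -99/16, m_2 = 21/4, m_3 = 3/16, m_4 = 0.
On [4, 6], with s_2(x) = a_2 + b_2·(x - 4) + c_2·(x - 4)² + d_2·(x - 4)³: c_2 = m_2/2 = 21/8, d_2 = (m_3 - m_2)/(6h_2) = -27/64, b_2 = Δ_2 - h_2(2m_2 + m_3)/6 = -73/16.

-0.4219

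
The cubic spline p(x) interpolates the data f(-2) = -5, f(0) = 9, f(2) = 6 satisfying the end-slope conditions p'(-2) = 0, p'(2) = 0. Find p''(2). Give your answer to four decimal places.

Write M_i for p''(x_i). With h_i = 2, 2 and divided differences Δ_i = 7, -3/2, the continuity of p' gives the tridiagonal system
  2·M_0 + 8·M_1 + 2·M_2 = 6(Δ_1 - Δ_0) = -51
Clamped end conditions give two more equations: 2h_0·M_0 + h_0·M_1 = 6(Δ_0 - p'(-2)) = 42 and h_1·M_1 + 2h_1·M_2 = 6(p'(2) - Δ_1) = 9.
Hence M_0 = 135/8, M_1 = -51/4, M_2 = 69/8.

8.6250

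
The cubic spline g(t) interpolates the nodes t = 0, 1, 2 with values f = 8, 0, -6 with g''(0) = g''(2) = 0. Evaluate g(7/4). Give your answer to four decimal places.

-4.6172

Put m_i = g'' at the i-th knot. Here h = (1, 1) and Δ = (-8, -6), so the interior equations h_(i-1)·m_(i-1) + 2(h_(i-1)+h_i)·m_i + h_i·m_(i+1) = 6(Δ_i − Δ_(i-1)) read
  1·m_0 + 4·m_1 + 1·m_2 = 6(Δ_1 - Δ_0) = 12
Natural end conditions: m_0 = m_2 = 0.
Hence m_0 = 0, m_1 = 3, m_2 = 0.
On [1, 2], g(t) = 0 - 7·(t - 1) + 3/2·(t - 1)² - 1/2·(t - 1)³.
With (t - 1) = 3/4: g(7/4) = -591/128.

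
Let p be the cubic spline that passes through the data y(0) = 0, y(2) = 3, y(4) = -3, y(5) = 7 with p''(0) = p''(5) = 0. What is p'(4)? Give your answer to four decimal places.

4.8636

Write m_i for p''(x_i). With h_i = 2, 2, 1 and divided differences Δ_i = 3/2, -3, 10, the continuity of p' gives the tridiagonal system
  2·m_0 + 8·m_1 + 2·m_2 = 6(Δ_1 - Δ_0) = -27
  2·m_1 + 6·m_2 + 1·m_3 = 6(Δ_2 - Δ_1) = 78
Natural end conditions: m_0 = m_3 = 0.
Forward elimination and back-substitution give m_0 = 0, m_1 = -159/22, m_2 = 339/22, m_3 = 0.
On [4, 5], p'(t) = b_2 + 2c_2·(t - 4) + 3d_2·(t - 4)² with b_2 = Δ_2 - h_2(2m_2 + m_3)/6 = 107/22, c_2 = m_2/2 = 339/44, d_2 = (m_3 - m_2)/(6h_2) = -113/44. So p'(4) = 107/22.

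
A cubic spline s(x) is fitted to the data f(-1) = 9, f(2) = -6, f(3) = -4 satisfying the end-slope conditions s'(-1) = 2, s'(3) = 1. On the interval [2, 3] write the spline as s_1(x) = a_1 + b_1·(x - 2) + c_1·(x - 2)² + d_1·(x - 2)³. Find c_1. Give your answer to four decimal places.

5.5000

Put σ_i = s'' at the i-th knot. Here h = (3, 1) and Δ = (-5, 2), so the interior equations h_(i-1)·σ_(i-1) + 2(h_(i-1)+h_i)·σ_i + h_i·σ_(i+1) = 6(Δ_i − Δ_(i-1)) read
  3·σ_0 + 8·σ_1 + 1·σ_2 = 6(Δ_1 - Δ_0) = 42
Clamped end conditions give two more equations: 2h_0·σ_0 + h_0·σ_1 = 6(Δ_0 - s'(-1)) = -42 and h_1·σ_1 + 2h_1·σ_2 = 6(s'(3) - Δ_1) = -6.
Solving: σ_0 = -25/2, σ_1 = 11, σ_2 = -17/2.
On [2, 3], with s_1(x) = a_1 + b_1·(x - 2) + c_1·(x - 2)² + d_1·(x - 2)³: c_1 = σ_1/2 = 11/2, d_1 = (σ_2 - σ_1)/(6h_1) = -13/4, b_1 = Δ_1 - h_1(2σ_1 + σ_2)/6 = -1/4.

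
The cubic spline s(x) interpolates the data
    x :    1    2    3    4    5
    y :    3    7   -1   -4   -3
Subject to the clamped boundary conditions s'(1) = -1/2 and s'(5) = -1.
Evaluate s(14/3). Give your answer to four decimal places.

-3.0509

Put m_i = s'' at the i-th knot. Here h = (1, 1, 1, 1) and Δ = (4, -8, -3, 1), so the interior equations h_(i-1)·m_(i-1) + 2(h_(i-1)+h_i)·m_i + h_i·m_(i+1) = 6(Δ_i − Δ_(i-1)) read
  1·m_0 + 4·m_1 + 1·m_2 = 6(Δ_1 - Δ_0) = -72
  1·m_1 + 4·m_2 + 1·m_3 = 6(Δ_2 - Δ_1) = 30
  1·m_2 + 4·m_3 + 1·m_4 = 6(Δ_3 - Δ_2) = 24
Clamped end conditions give two more equations: 2h_0·m_0 + h_0·m_1 = 6(Δ_0 - s'(1)) = 27 and h_3·m_3 + 2h_3·m_4 = 6(s'(5) - Δ_3) = -12.
Hence m_0 = 221/8, m_1 = -113/4, m_2 = 107/8, m_3 = 19/4, m_4 = -67/8.
On [4, 5], s(x) = -4 + 13/16·(x - 4) + 19/8·(x - 4)² - 35/16·(x - 4)³.
With (x - 4) = 2/3: s(14/3) = -659/216.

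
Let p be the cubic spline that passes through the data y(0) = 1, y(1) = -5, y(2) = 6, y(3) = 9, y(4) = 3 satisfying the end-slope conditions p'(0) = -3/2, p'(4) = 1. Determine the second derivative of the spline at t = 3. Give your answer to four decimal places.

-16.4643

Write m_i for p''(x_i). With h_i = 1, 1, 1, 1 and divided differences Δ_i = -6, 11, 3, -6, the continuity of p' gives the tridiagonal system
  1·m_0 + 4·m_1 + 1·m_2 = 6(Δ_1 - Δ_0) = 102
  1·m_1 + 4·m_2 + 1·m_3 = 6(Δ_2 - Δ_1) = -48
  1·m_2 + 4·m_3 + 1·m_4 = 6(Δ_3 - Δ_2) = -54
Clamped end conditions give two more equations: 2h_0·m_0 + h_0·m_1 = 6(Δ_0 - p'(0)) = -27 and h_3·m_3 + 2h_3·m_4 = 6(p'(4) - Δ_3) = 42.
Hence m_0 = -1819/56, m_1 = 1063/28, m_2 = -139/8, m_3 = -461/28, m_4 = 1637/56.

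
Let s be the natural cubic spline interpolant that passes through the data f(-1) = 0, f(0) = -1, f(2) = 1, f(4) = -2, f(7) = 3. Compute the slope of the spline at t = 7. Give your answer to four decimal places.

Let σ_i = s''(x_i). Step sizes h_i = 1, 2, 2, 3; slopes of the chords Δ_i = (y_(i+1) - y_i)/h_i = -1, 1, -3/2, 5/3.
  1·σ_0 + 6·σ_1 + 2·σ_2 = 6(Δ_1 - Δ_0) = 12
  2·σ_1 + 8·σ_2 + 2·σ_3 = 6(Δ_2 - Δ_1) = -15
  2·σ_2 + 10·σ_3 + 3·σ_4 = 6(Δ_3 - Δ_2) = 19
Natural end conditions: σ_0 = σ_4 = 0.
Hence σ_0 = 0, σ_1 = 161/52, σ_2 = -171/52, σ_3 = 133/52, σ_4 = 0.
On [4, 7], s'(t) = b_3 + 2c_3·(t - 4) + 3d_3·(t - 4)² with b_3 = Δ_3 - h_3(2σ_3 + σ_4)/6 = -139/156, c_3 = σ_3/2 = 133/104, d_3 = (σ_4 - σ_3)/(6h_3) = -133/936. So s'(7) = 919/312.

2.9455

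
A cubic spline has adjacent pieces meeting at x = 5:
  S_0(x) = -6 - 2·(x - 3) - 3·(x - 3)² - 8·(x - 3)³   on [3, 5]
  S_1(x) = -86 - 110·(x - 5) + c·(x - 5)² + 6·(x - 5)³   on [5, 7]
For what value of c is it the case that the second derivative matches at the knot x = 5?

S_0''(x) = -6 - 48·(x - 3), so S_0''(5) = -102. On the right, S_1''(5) = 2c, so c = -51.

-51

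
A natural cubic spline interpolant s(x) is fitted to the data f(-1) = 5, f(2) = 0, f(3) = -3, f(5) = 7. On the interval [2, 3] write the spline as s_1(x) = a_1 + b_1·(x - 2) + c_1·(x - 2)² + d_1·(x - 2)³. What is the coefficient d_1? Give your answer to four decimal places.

1.7305

Write M_i for s''(x_i). With h_i = 3, 1, 2 and divided differences Δ_i = -5/3, -3, 5, the continuity of s' gives the tridiagonal system
  3·M_0 + 8·M_1 + 1·M_2 = 6(Δ_1 - Δ_0) = -8
  1·M_1 + 6·M_2 + 2·M_3 = 6(Δ_2 - Δ_1) = 48
Natural end conditions: M_0 = M_3 = 0.
Solving the tridiagonal system: M_0 = 0, M_1 = -96/47, M_2 = 392/47, M_3 = 0.
On [2, 3], with s_1(x) = a_1 + b_1·(x - 2) + c_1·(x - 2)² + d_1·(x - 2)³: c_1 = M_1/2 = -48/47, d_1 = (M_2 - M_1)/(6h_1) = 244/141, b_1 = Δ_1 - h_1(2M_1 + M_2)/6 = -523/141.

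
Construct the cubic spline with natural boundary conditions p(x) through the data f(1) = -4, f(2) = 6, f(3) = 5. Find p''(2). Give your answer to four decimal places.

Let M_i = p''(x_i). Step sizes h_i = 1, 1; slopes of the chords Δ_i = (y_(i+1) - y_i)/h_i = 10, -1.
  1·M_0 + 4·M_1 + 1·M_2 = 6(Δ_1 - Δ_0) = -66
Natural end conditions: M_0 = M_2 = 0.
Hence M_0 = 0, M_1 = -33/2, M_2 = 0.

-16.5000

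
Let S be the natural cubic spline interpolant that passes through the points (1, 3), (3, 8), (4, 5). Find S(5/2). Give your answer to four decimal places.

7.9531

With M_i denoting the second derivative at x_i, h_i = 2, 1, and Δ_i = (y_(i+1) − y_i)/h_i = 5/2, -3:
  2·M_0 + 6·M_1 + 1·M_2 = 6(Δ_1 - Δ_0) = -33
Natural end conditions: M_0 = M_2 = 0.
Solving the tridiagonal system: M_0 = 0, M_1 = -11/2, M_2 = 0.
On [1, 3], S(x) = 3 + 13/3·(x - 1) + 0·(x - 1)² - 11/24·(x - 1)³.
With (x - 1) = 3/2: S(5/2) = 509/64.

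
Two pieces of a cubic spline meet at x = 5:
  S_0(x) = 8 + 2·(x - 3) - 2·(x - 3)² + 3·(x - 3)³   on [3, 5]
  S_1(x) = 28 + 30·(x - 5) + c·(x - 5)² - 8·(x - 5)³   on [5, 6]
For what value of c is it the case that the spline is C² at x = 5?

S_0''(x) = -4 + 18·(x - 3), so S_0''(5) = 32. On the right, S_1''(5) = 2c, so c = 16.

16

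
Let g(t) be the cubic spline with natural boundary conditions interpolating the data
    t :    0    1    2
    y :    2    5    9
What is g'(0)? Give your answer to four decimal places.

2.7500

Put M_i = g'' at the i-th knot. Here h = (1, 1) and Δ = (3, 4), so the interior equations h_(i-1)·M_(i-1) + 2(h_(i-1)+h_i)·M_i + h_i·M_(i+1) = 6(Δ_i − Δ_(i-1)) read
  1·M_0 + 4·M_1 + 1·M_2 = 6(Δ_1 - Δ_0) = 6
Natural end conditions: M_0 = M_2 = 0.
Hence M_0 = 0, M_1 = 3/2, M_2 = 0.
On [0, 1], g'(t) = b_0 + 2c_0·t + 3d_0·t² with b_0 = Δ_0 - h_0(2M_0 + M_1)/6 = 11/4, c_0 = M_0/2 = 0, d_0 = (M_1 - M_0)/(6h_0) = 1/4. So g'(0) = 11/4.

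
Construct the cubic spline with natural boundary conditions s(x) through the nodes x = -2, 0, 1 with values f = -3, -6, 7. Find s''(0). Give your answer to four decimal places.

Write σ_i for s''(x_i). With h_i = 2, 1 and divided differences Δ_i = -3/2, 13, the continuity of s' gives the tridiagonal system
  2·σ_0 + 6·σ_1 + 1·σ_2 = 6(Δ_1 - Δ_0) = 87
Natural end conditions: σ_0 = σ_2 = 0.
Forward elimination and back-substitution give σ_0 = 0, σ_1 = 29/2, σ_2 = 0.

14.5000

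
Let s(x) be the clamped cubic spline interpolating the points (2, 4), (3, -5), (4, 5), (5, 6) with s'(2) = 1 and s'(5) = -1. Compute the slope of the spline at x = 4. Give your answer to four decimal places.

8.9333

Write σ_i for s''(x_i). With h_i = 1, 1, 1 and divided differences Δ_i = -9, 10, 1, the continuity of s' gives the tridiagonal system
  1·σ_0 + 4·σ_1 + 1·σ_2 = 6(Δ_1 - Δ_0) = 114
  1·σ_1 + 4·σ_2 + 1·σ_3 = 6(Δ_2 - Δ_1) = -54
Clamped end conditions give two more equations: 2h_0·σ_0 + h_0·σ_1 = 6(Δ_0 - s'(2)) = -60 and h_2·σ_2 + 2h_2·σ_3 = 6(s'(5) - Δ_2) = -12.
Forward elimination and back-substitution give σ_0 = -818/15, σ_1 = 736/15, σ_2 = -416/15, σ_3 = 118/15.
On [4, 5], s'(x) = b_2 + 2c_2·(x - 4) + 3d_2·(x - 4)² with b_2 = Δ_2 - h_2(2σ_2 + σ_3)/6 = 134/15, c_2 = σ_2/2 = -208/15, d_2 = (σ_3 - σ_2)/(6h_2) = 89/15. So s'(4) = 134/15.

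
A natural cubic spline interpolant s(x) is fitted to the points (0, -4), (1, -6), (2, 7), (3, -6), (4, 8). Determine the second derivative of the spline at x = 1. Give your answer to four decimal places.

Write σ_i for s''(x_i). With h_i = 1, 1, 1, 1 and divided differences Δ_i = -2, 13, -13, 14, the continuity of s' gives the tridiagonal system
  1·σ_0 + 4·σ_1 + 1·σ_2 = 6(Δ_1 - Δ_0) = 90
  1·σ_1 + 4·σ_2 + 1·σ_3 = 6(Δ_2 - Δ_1) = -156
  1·σ_2 + 4·σ_3 + 1·σ_4 = 6(Δ_3 - Δ_2) = 162
Natural end conditions: σ_0 = σ_4 = 0.
Solving: σ_0 = 0, σ_1 = 267/7, σ_2 = -438/7, σ_3 = 393/7, σ_4 = 0.

38.1429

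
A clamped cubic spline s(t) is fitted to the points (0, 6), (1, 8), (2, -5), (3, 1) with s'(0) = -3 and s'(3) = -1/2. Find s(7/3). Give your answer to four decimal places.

With m_i denoting the second derivative at x_i, h_i = 1, 1, 1, and Δ_i = (y_(i+1) − y_i)/h_i = 2, -13, 6:
  1·m_0 + 4·m_1 + 1·m_2 = 6(Δ_1 - Δ_0) = -90
  1·m_1 + 4·m_2 + 1·m_3 = 6(Δ_2 - Δ_1) = 114
Clamped end conditions give two more equations: 2h_0·m_0 + h_0·m_1 = 6(Δ_0 - s'(0)) = 30 and h_2·m_2 + 2h_2·m_3 = 6(s'(3) - Δ_2) = -39.
Hence m_0 = 559/15, m_1 = -668/15, m_2 = 763/15, m_3 = -674/15.
On [2, 3], s(t) = -5 - 52/15·(t - 2) + 763/30·(t - 2)² - 479/30·(t - 2)³.
With (t - 2) = 1/3: s(7/3) = -1588/405.

-3.9210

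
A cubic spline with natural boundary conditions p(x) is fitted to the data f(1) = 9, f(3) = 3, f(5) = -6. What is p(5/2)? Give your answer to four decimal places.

4.7461

With m_i denoting the second derivative at x_i, h_i = 2, 2, and Δ_i = (y_(i+1) − y_i)/h_i = -3, -9/2:
  2·m_0 + 8·m_1 + 2·m_2 = 6(Δ_1 - Δ_0) = -9
Natural end conditions: m_0 = m_2 = 0.
Solving the tridiagonal system: m_0 = 0, m_1 = -9/8, m_2 = 0.
On [1, 3], p(x) = 9 - 21/8·(x - 1) + 0·(x - 1)² - 3/32·(x - 1)³.
With (x - 1) = 3/2: p(5/2) = 1215/256.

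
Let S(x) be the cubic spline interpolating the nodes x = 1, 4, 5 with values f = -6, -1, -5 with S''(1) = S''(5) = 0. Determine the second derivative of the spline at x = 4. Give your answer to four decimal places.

Write m_i for S''(x_i). With h_i = 3, 1 and divided differences Δ_i = 5/3, -4, the continuity of S' gives the tridiagonal system
  3·m_0 + 8·m_1 + 1·m_2 = 6(Δ_1 - Δ_0) = -34
Natural end conditions: m_0 = m_2 = 0.
Solving the tridiagonal system: m_0 = 0, m_1 = -17/4, m_2 = 0.

-4.2500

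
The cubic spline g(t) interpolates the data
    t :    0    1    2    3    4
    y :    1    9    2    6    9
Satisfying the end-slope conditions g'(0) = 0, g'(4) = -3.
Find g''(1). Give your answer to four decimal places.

Let m_i = g''(x_i). Step sizes h_i = 1, 1, 1, 1; slopes of the chords Δ_i = (y_(i+1) - y_i)/h_i = 8, -7, 4, 3.
  1·m_0 + 4·m_1 + 1·m_2 = 6(Δ_1 - Δ_0) = -90
  1·m_1 + 4·m_2 + 1·m_3 = 6(Δ_2 - Δ_1) = 66
  1·m_2 + 4·m_3 + 1·m_4 = 6(Δ_3 - Δ_2) = -6
Clamped end conditions give two more equations: 2h_0·m_0 + h_0·m_1 = 6(Δ_0 - g'(0)) = 48 and h_3·m_3 + 2h_3·m_4 = 6(g'(4) - Δ_3) = -36.
Hence m_0 = 177/4, m_1 = -81/2, m_2 = 111/4, m_3 = -9/2, m_4 = -63/4.

-40.5000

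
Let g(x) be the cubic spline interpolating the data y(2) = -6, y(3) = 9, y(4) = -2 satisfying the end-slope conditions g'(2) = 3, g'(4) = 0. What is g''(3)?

Let m_i = g''(x_i). Step sizes h_i = 1, 1; slopes of the chords Δ_i = (y_(i+1) - y_i)/h_i = 15, -11.
  1·m_0 + 4·m_1 + 1·m_2 = 6(Δ_1 - Δ_0) = -156
Clamped end conditions give two more equations: 2h_0·m_0 + h_0·m_1 = 6(Δ_0 - g'(2)) = 72 and h_1·m_1 + 2h_1·m_2 = 6(g'(4) - Δ_1) = 66.
Solving: m_0 = 147/2, m_1 = -75, m_2 = 141/2.

-75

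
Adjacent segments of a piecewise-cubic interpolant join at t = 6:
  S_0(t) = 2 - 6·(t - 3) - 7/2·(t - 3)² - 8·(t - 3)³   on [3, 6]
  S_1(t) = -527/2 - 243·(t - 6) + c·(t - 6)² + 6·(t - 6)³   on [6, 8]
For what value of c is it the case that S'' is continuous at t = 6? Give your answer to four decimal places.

-75.5000

S_0''(t) = -7 - 48·(t - 3), so S_0''(6) = -151. On the right, S_1''(6) = 2c, so c = -151/2.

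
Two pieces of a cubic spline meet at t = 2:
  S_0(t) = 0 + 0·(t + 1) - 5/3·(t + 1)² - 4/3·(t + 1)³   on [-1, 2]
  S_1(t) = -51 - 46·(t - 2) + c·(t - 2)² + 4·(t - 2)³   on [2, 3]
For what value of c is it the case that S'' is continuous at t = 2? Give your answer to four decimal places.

-13.6667

S_0''(t) = -10/3 - 8·(t + 1), so S_0''(2) = -82/3. On the right, S_1''(2) = 2c, so c = -41/3.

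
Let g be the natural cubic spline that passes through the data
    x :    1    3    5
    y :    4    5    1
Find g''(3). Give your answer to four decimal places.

-1.8750

With M_i denoting the second derivative at x_i, h_i = 2, 2, and Δ_i = (y_(i+1) − y_i)/h_i = 1/2, -2:
  2·M_0 + 8·M_1 + 2·M_2 = 6(Δ_1 - Δ_0) = -15
Natural end conditions: M_0 = M_2 = 0.
Hence M_0 = 0, M_1 = -15/8, M_2 = 0.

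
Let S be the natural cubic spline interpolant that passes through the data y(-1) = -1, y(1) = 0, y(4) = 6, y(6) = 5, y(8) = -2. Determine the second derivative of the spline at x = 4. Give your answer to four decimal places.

-1.5349

Write m_i for S''(x_i). With h_i = 2, 3, 2, 2 and divided differences Δ_i = 1/2, 2, -1/2, -7/2, the continuity of S' gives the tridiagonal system
  2·m_0 + 10·m_1 + 3·m_2 = 6(Δ_1 - Δ_0) = 9
  3·m_1 + 10·m_2 + 2·m_3 = 6(Δ_2 - Δ_1) = -15
  2·m_2 + 8·m_3 + 2·m_4 = 6(Δ_3 - Δ_2) = -18
Natural end conditions: m_0 = m_4 = 0.
Solving the tridiagonal system: m_0 = 0, m_1 = 117/86, m_2 = -66/43, m_3 = -321/172, m_4 = 0.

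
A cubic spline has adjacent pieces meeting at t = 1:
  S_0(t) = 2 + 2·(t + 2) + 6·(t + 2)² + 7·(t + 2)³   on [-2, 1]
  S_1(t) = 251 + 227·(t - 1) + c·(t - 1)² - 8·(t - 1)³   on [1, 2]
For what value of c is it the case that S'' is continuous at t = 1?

S_0''(t) = 12 + 42·(t + 2), so S_0''(1) = 138. On the right, S_1''(1) = 2c, so c = 69.

69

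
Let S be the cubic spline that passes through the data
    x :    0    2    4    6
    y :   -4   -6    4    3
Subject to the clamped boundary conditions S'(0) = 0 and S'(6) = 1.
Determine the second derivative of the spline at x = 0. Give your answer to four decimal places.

-5.3667

Put M_i = S'' at the i-th knot. Here h = (2, 2, 2) and Δ = (-1, 5, -1/2), so the interior equations h_(i-1)·M_(i-1) + 2(h_(i-1)+h_i)·M_i + h_i·M_(i+1) = 6(Δ_i − Δ_(i-1)) read
  2·M_0 + 8·M_1 + 2·M_2 = 6(Δ_1 - Δ_0) = 36
  2·M_1 + 8·M_2 + 2·M_3 = 6(Δ_2 - Δ_1) = -33
Clamped end conditions give two more equations: 2h_0·M_0 + h_0·M_1 = 6(Δ_0 - S'(0)) = -6 and h_2·M_2 + 2h_2·M_3 = 6(S'(6) - Δ_2) = 9.
Solving: M_0 = -161/30, M_1 = 116/15, M_2 = -227/30, M_3 = 181/30.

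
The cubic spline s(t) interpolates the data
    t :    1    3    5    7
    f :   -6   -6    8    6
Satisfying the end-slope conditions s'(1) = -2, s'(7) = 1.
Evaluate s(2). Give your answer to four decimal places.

-7.7500

Write M_i for s''(x_i). With h_i = 2, 2, 2 and divided differences Δ_i = 0, 7, -1, the continuity of s' gives the tridiagonal system
  2·M_0 + 8·M_1 + 2·M_2 = 6(Δ_1 - Δ_0) = 42
  2·M_1 + 8·M_2 + 2·M_3 = 6(Δ_2 - Δ_1) = -48
Clamped end conditions give two more equations: 2h_0·M_0 + h_0·M_1 = 6(Δ_0 - s'(1)) = 12 and h_2·M_2 + 2h_2·M_3 = 6(s'(7) - Δ_2) = 12.
Hence M_0 = -1, M_1 = 8, M_2 = -10, M_3 = 8.
On [1, 3], s(t) = -6 - 2·(t - 1) - 1/2·(t - 1)² + 3/4·(t - 1)³.
With (t - 1) = 1: s(2) = -31/4.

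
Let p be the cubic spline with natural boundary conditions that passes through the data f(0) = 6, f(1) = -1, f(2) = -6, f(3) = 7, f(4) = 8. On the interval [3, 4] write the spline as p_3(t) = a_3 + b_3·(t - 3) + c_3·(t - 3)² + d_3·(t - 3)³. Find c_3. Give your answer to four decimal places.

-13.3929

Write m_i for p''(x_i). With h_i = 1, 1, 1, 1 and divided differences Δ_i = -7, -5, 13, 1, the continuity of p' gives the tridiagonal system
  1·m_0 + 4·m_1 + 1·m_2 = 6(Δ_1 - Δ_0) = 12
  1·m_1 + 4·m_2 + 1·m_3 = 6(Δ_2 - Δ_1) = 108
  1·m_2 + 4·m_3 + 1·m_4 = 6(Δ_3 - Δ_2) = -72
Natural end conditions: m_0 = m_4 = 0.
Solving the tridiagonal system: m_0 = 0, m_1 = -81/14, m_2 = 246/7, m_3 = -375/14, m_4 = 0.
On [3, 4], with p_3(t) = a_3 + b_3·(t - 3) + c_3·(t - 3)² + d_3·(t - 3)³: c_3 = m_3/2 = -375/28, d_3 = (m_4 - m_3)/(6h_3) = 125/28, b_3 = Δ_3 - h_3(2m_3 + m_4)/6 = 139/14.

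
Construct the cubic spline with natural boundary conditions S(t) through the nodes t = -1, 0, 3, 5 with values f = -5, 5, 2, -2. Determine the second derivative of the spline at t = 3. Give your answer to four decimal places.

2.1127

Let m_i = S''(x_i). Step sizes h_i = 1, 3, 2; slopes of the chords Δ_i = (y_(i+1) - y_i)/h_i = 10, -1, -2.
  1·m_0 + 8·m_1 + 3·m_2 = 6(Δ_1 - Δ_0) = -66
  3·m_1 + 10·m_2 + 2·m_3 = 6(Δ_2 - Δ_1) = -6
Natural end conditions: m_0 = m_3 = 0.
Solving the tridiagonal system: m_0 = 0, m_1 = -642/71, m_2 = 150/71, m_3 = 0.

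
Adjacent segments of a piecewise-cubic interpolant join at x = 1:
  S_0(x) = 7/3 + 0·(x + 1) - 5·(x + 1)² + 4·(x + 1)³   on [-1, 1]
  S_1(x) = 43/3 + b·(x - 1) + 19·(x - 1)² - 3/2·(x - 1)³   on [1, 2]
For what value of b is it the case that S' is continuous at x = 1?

S_0'(x) = 0 - 10·(x + 1) + 12·(x + 1)², so S_0'(1) = 28. On the right, S_1'(1) = b, so b = 28.

28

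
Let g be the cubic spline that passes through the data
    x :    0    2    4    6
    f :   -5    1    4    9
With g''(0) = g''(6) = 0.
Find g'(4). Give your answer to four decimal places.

Write M_i for g''(x_i). With h_i = 2, 2, 2 and divided differences Δ_i = 3, 3/2, 5/2, the continuity of g' gives the tridiagonal system
  2·M_0 + 8·M_1 + 2·M_2 = 6(Δ_1 - Δ_0) = -9
  2·M_1 + 8·M_2 + 2·M_3 = 6(Δ_2 - Δ_1) = 6
Natural end conditions: M_0 = M_3 = 0.
Solving: M_0 = 0, M_1 = -7/5, M_2 = 11/10, M_3 = 0.
On [4, 6], g'(x) = b_2 + 2c_2·(x - 4) + 3d_2·(x - 4)² with b_2 = Δ_2 - h_2(2M_2 + M_3)/6 = 53/30, c_2 = M_2/2 = 11/20, d_2 = (M_3 - M_2)/(6h_2) = -11/120. So g'(4) = 53/30.

1.7667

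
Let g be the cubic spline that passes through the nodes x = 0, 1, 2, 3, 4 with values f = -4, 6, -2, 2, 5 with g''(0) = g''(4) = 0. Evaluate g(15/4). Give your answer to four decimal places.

4.5890

Let m_i = g''(x_i). Step sizes h_i = 1, 1, 1, 1; slopes of the chords Δ_i = (y_(i+1) - y_i)/h_i = 10, -8, 4, 3.
  1·m_0 + 4·m_1 + 1·m_2 = 6(Δ_1 - Δ_0) = -108
  1·m_1 + 4·m_2 + 1·m_3 = 6(Δ_2 - Δ_1) = 72
  1·m_2 + 4·m_3 + 1·m_4 = 6(Δ_3 - Δ_2) = -6
Natural end conditions: m_0 = m_4 = 0.
Forward elimination and back-substitution give m_0 = 0, m_1 = -957/28, m_2 = 201/7, m_3 = -243/28, m_4 = 0.
On [3, 4], g(x) = 2 + 165/28·(x - 3) - 243/56·(x - 3)² + 81/56·(x - 3)³.
With (x - 3) = 3/4: g(15/4) = 16447/3584.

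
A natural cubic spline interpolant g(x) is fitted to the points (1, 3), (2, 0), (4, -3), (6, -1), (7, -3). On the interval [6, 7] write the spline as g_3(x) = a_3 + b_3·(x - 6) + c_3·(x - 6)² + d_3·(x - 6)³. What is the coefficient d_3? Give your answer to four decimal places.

0.6500

With M_i denoting the second derivative at x_i, h_i = 1, 2, 2, 1, and Δ_i = (y_(i+1) − y_i)/h_i = -3, -3/2, 1, -2:
  1·M_0 + 6·M_1 + 2·M_2 = 6(Δ_1 - Δ_0) = 9
  2·M_1 + 8·M_2 + 2·M_3 = 6(Δ_2 - Δ_1) = 15
  2·M_2 + 6·M_3 + 1·M_4 = 6(Δ_3 - Δ_2) = -18
Natural end conditions: M_0 = M_4 = 0.
Hence M_0 = 0, M_1 = 3/5, M_2 = 27/10, M_3 = -39/10, M_4 = 0.
On [6, 7], with g_3(x) = a_3 + b_3·(x - 6) + c_3·(x - 6)² + d_3·(x - 6)³: c_3 = M_3/2 = -39/20, d_3 = (M_4 - M_3)/(6h_3) = 13/20, b_3 = Δ_3 - h_3(2M_3 + M_4)/6 = -7/10.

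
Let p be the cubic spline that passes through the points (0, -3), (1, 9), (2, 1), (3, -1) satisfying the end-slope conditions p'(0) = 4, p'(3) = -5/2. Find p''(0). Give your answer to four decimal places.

48.0667

With M_i denoting the second derivative at x_i, h_i = 1, 1, 1, and Δ_i = (y_(i+1) − y_i)/h_i = 12, -8, -2:
  1·M_0 + 4·M_1 + 1·M_2 = 6(Δ_1 - Δ_0) = -120
  1·M_1 + 4·M_2 + 1·M_3 = 6(Δ_2 - Δ_1) = 36
Clamped end conditions give two more equations: 2h_0·M_0 + h_0·M_1 = 6(Δ_0 - p'(0)) = 48 and h_2·M_2 + 2h_2·M_3 = 6(p'(3) - Δ_2) = -3.
Forward elimination and back-substitution give M_0 = 721/15, M_1 = -722/15, M_2 = 367/15, M_3 = -206/15.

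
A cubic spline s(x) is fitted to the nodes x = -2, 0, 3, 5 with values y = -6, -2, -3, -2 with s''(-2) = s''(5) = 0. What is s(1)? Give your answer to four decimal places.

Write M_i for s''(x_i). With h_i = 2, 3, 2 and divided differences Δ_i = 2, -1/3, 1/2, the continuity of s' gives the tridiagonal system
  2·M_0 + 10·M_1 + 3·M_2 = 6(Δ_1 - Δ_0) = -14
  3·M_1 + 10·M_2 + 2·M_3 = 6(Δ_2 - Δ_1) = 5
Natural end conditions: M_0 = M_3 = 0.
Hence M_0 = 0, M_1 = -155/91, M_2 = 92/91, M_3 = 0.
On [0, 3], s(x) = -2 + 236/273·x - 155/182·x² + 19/126·x³.
With x = 1: s(1) = -1504/819.

-1.8364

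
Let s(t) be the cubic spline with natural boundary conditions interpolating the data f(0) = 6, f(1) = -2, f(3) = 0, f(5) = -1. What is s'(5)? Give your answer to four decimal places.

Let m_i = s''(x_i). Step sizes h_i = 1, 2, 2; slopes of the chords Δ_i = (y_(i+1) - y_i)/h_i = -8, 1, -1/2.
  1·m_0 + 6·m_1 + 2·m_2 = 6(Δ_1 - Δ_0) = 54
  2·m_1 + 8·m_2 + 2·m_3 = 6(Δ_2 - Δ_1) = -9
Natural end conditions: m_0 = m_3 = 0.
Forward elimination and back-substitution give m_0 = 0, m_1 = 225/22, m_2 = -81/22, m_3 = 0.
On [3, 5], s'(t) = b_2 + 2c_2·(t - 3) + 3d_2·(t - 3)² with b_2 = Δ_2 - h_2(2m_2 + m_3)/6 = 43/22, c_2 = m_2/2 = -81/44, d_2 = (m_3 - m_2)/(6h_2) = 27/88. So s'(5) = -19/11.

-1.7273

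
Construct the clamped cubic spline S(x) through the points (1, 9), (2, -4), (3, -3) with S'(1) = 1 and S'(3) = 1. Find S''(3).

Put σ_i = S'' at the i-th knot. Here h = (1, 1) and Δ = (-13, 1), so the interior equations h_(i-1)·σ_(i-1) + 2(h_(i-1)+h_i)·σ_i + h_i·σ_(i+1) = 6(Δ_i − Δ_(i-1)) read
  1·σ_0 + 4·σ_1 + 1·σ_2 = 6(Δ_1 - Δ_0) = 84
Clamped end conditions give two more equations: 2h_0·σ_0 + h_0·σ_1 = 6(Δ_0 - S'(1)) = -84 and h_1·σ_1 + 2h_1·σ_2 = 6(S'(3) - Δ_1) = 0.
Solving: σ_0 = -63, σ_1 = 42, σ_2 = -21.

-21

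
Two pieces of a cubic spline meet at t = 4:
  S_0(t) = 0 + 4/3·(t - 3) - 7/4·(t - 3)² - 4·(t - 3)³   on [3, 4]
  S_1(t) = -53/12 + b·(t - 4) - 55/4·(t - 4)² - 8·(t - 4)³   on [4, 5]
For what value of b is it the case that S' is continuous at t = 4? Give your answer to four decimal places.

-14.1667

S_0'(t) = 4/3 - 7/2·(t - 3) - 12·(t - 3)², so S_0'(4) = -85/6. On the right, S_1'(4) = b, so b = -85/6.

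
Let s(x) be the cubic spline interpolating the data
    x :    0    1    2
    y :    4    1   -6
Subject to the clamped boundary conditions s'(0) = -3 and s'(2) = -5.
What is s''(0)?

5

With M_i denoting the second derivative at x_i, h_i = 1, 1, and Δ_i = (y_(i+1) − y_i)/h_i = -3, -7:
  1·M_0 + 4·M_1 + 1·M_2 = 6(Δ_1 - Δ_0) = -24
Clamped end conditions give two more equations: 2h_0·M_0 + h_0·M_1 = 6(Δ_0 - s'(0)) = 0 and h_1·M_1 + 2h_1·M_2 = 6(s'(2) - Δ_1) = 12.
Forward elimination and back-substitution give M_0 = 5, M_1 = -10, M_2 = 11.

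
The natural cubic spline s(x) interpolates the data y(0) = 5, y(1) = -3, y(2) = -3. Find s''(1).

Write M_i for s''(x_i). With h_i = 1, 1 and divided differences Δ_i = -8, 0, the continuity of s' gives the tridiagonal system
  1·M_0 + 4·M_1 + 1·M_2 = 6(Δ_1 - Δ_0) = 48
Natural end conditions: M_0 = M_2 = 0.
Forward elimination and back-substitution give M_0 = 0, M_1 = 12, M_2 = 0.

12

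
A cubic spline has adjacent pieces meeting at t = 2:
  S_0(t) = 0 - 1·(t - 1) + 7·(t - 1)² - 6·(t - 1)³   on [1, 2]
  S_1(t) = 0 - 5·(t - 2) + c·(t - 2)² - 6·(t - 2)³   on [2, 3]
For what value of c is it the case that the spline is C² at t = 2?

S_0''(t) = 14 - 36·(t - 1), so S_0''(2) = -22. On the right, S_1''(2) = 2c, so c = -11.

-11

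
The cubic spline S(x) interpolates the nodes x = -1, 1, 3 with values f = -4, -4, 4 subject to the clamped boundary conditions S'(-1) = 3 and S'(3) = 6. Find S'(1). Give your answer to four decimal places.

0.7500

Let M_i = S''(x_i). Step sizes h_i = 2, 2; slopes of the chords Δ_i = (y_(i+1) - y_i)/h_i = 0, 4.
  2·M_0 + 8·M_1 + 2·M_2 = 6(Δ_1 - Δ_0) = 24
Clamped end conditions give two more equations: 2h_0·M_0 + h_0·M_1 = 6(Δ_0 - S'(-1)) = -18 and h_1·M_1 + 2h_1·M_2 = 6(S'(3) - Δ_1) = 12.
Solving the tridiagonal system: M_0 = -27/4, M_1 = 9/2, M_2 = 3/4.
On [1, 3], S'(x) = b_1 + 2c_1·(x - 1) + 3d_1·(x - 1)² with b_1 = Δ_1 - h_1(2M_1 + M_2)/6 = 3/4, c_1 = M_1/2 = 9/4, d_1 = (M_2 - M_1)/(6h_1) = -5/16. So S'(1) = 3/4.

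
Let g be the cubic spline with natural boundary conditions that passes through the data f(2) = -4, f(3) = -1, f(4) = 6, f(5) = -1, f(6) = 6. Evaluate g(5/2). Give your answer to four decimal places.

With σ_i denoting the second derivative at x_i, h_i = 1, 1, 1, 1, and Δ_i = (y_(i+1) − y_i)/h_i = 3, 7, -7, 7:
  1·σ_0 + 4·σ_1 + 1·σ_2 = 6(Δ_1 - Δ_0) = 24
  1·σ_1 + 4·σ_2 + 1·σ_3 = 6(Δ_2 - Δ_1) = -84
  1·σ_2 + 4·σ_3 + 1·σ_4 = 6(Δ_3 - Δ_2) = 84
Natural end conditions: σ_0 = σ_4 = 0.
Solving the tridiagonal system: σ_0 = 0, σ_1 = 195/14, σ_2 = -222/7, σ_3 = 405/14, σ_4 = 0.
On [2, 3], g(x) = -4 + 19/28·(x - 2) + 0·(x - 2)² + 65/28·(x - 2)³.
With (x - 2) = 1/2: g(5/2) = -755/224.

-3.3705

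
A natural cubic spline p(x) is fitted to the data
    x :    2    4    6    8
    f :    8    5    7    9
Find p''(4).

2

Let σ_i = p''(x_i). Step sizes h_i = 2, 2, 2; slopes of the chords Δ_i = (y_(i+1) - y_i)/h_i = -3/2, 1, 1.
  2·σ_0 + 8·σ_1 + 2·σ_2 = 6(Δ_1 - Δ_0) = 15
  2·σ_1 + 8·σ_2 + 2·σ_3 = 6(Δ_2 - Δ_1) = 0
Natural end conditions: σ_0 = σ_3 = 0.
Solving the tridiagonal system: σ_0 = 0, σ_1 = 2, σ_2 = -1/2, σ_3 = 0.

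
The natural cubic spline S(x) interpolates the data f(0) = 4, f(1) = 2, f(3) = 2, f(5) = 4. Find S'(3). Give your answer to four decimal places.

0.8182

Write M_i for S''(x_i). With h_i = 1, 2, 2 and divided differences Δ_i = -2, 0, 1, the continuity of S' gives the tridiagonal system
  1·M_0 + 6·M_1 + 2·M_2 = 6(Δ_1 - Δ_0) = 12
  2·M_1 + 8·M_2 + 2·M_3 = 6(Δ_2 - Δ_1) = 6
Natural end conditions: M_0 = M_3 = 0.
Hence M_0 = 0, M_1 = 21/11, M_2 = 3/11, M_3 = 0.
On [3, 5], S'(x) = b_2 + 2c_2·(x - 3) + 3d_2·(x - 3)² with b_2 = Δ_2 - h_2(2M_2 + M_3)/6 = 9/11, c_2 = M_2/2 = 3/22, d_2 = (M_3 - M_2)/(6h_2) = -1/44. So S'(3) = 9/11.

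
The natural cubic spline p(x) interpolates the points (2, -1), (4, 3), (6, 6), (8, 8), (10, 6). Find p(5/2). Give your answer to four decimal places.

0.0628

Let M_i = p''(x_i). Step sizes h_i = 2, 2, 2, 2; slopes of the chords Δ_i = (y_(i+1) - y_i)/h_i = 2, 3/2, 1, -1.
  2·M_0 + 8·M_1 + 2·M_2 = 6(Δ_1 - Δ_0) = -3
  2·M_1 + 8·M_2 + 2·M_3 = 6(Δ_2 - Δ_1) = -3
  2·M_2 + 8·M_3 + 2·M_4 = 6(Δ_3 - Δ_2) = -12
Natural end conditions: M_0 = M_4 = 0.
Solving the tridiagonal system: M_0 = 0, M_1 = -45/112, M_2 = 3/28, M_3 = -171/112, M_4 = 0.
On [2, 4], p(x) = -1 + 239/112·(x - 2) + 0·(x - 2)² - 15/448·(x - 2)³.
With (x - 2) = 1/2: p(5/2) = 225/3584.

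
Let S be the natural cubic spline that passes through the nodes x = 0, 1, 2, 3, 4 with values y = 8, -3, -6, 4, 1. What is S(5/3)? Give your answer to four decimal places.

Write M_i for S''(x_i). With h_i = 1, 1, 1, 1 and divided differences Δ_i = -11, -3, 10, -3, the continuity of S' gives the tridiagonal system
  1·M_0 + 4·M_1 + 1·M_2 = 6(Δ_1 - Δ_0) = 48
  1·M_1 + 4·M_2 + 1·M_3 = 6(Δ_2 - Δ_1) = 78
  1·M_2 + 4·M_3 + 1·M_4 = 6(Δ_3 - Δ_2) = -78
Natural end conditions: M_0 = M_4 = 0.
Solving: M_0 = 0, M_1 = 165/28, M_2 = 171/7, M_3 = -717/28, M_4 = 0.
On [1, 2], S(x) = -3 - 253/28·(x - 1) + 165/56·(x - 1)² + 173/56·(x - 1)³.
With (x - 1) = 2/3: S(5/3) = -1285/189.

-6.7989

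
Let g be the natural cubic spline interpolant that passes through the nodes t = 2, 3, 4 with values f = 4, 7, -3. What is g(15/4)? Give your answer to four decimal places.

Write M_i for g''(x_i). With h_i = 1, 1 and divided differences Δ_i = 3, -10, the continuity of g' gives the tridiagonal system
  1·M_0 + 4·M_1 + 1·M_2 = 6(Δ_1 - Δ_0) = -78
Natural end conditions: M_0 = M_2 = 0.
Solving: M_0 = 0, M_1 = -39/2, M_2 = 0.
On [3, 4], g(t) = 7 - 7/2·(t - 3) - 39/4·(t - 3)² + 13/4·(t - 3)³.
With (t - 3) = 3/4: g(15/4) = 67/256.

0.2617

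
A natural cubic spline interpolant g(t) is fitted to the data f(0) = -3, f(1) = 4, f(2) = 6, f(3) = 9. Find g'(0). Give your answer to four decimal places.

8.4000

With m_i denoting the second derivative at x_i, h_i = 1, 1, 1, and Δ_i = (y_(i+1) − y_i)/h_i = 7, 2, 3:
  1·m_0 + 4·m_1 + 1·m_2 = 6(Δ_1 - Δ_0) = -30
  1·m_1 + 4·m_2 + 1·m_3 = 6(Δ_2 - Δ_1) = 6
Natural end conditions: m_0 = m_3 = 0.
Forward elimination and back-substitution give m_0 = 0, m_1 = -42/5, m_2 = 18/5, m_3 = 0.
On [0, 1], g'(t) = b_0 + 2c_0·t + 3d_0·t² with b_0 = Δ_0 - h_0(2m_0 + m_1)/6 = 42/5, c_0 = m_0/2 = 0, d_0 = (m_1 - m_0)/(6h_0) = -7/5. So g'(0) = 42/5.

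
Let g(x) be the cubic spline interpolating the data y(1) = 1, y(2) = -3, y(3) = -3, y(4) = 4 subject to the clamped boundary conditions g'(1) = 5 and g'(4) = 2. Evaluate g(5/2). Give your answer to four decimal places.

-4.5000

With M_i denoting the second derivative at x_i, h_i = 1, 1, 1, and Δ_i = (y_(i+1) − y_i)/h_i = -4, 0, 7:
  1·M_0 + 4·M_1 + 1·M_2 = 6(Δ_1 - Δ_0) = 24
  1·M_1 + 4·M_2 + 1·M_3 = 6(Δ_2 - Δ_1) = 42
Clamped end conditions give two more equations: 2h_0·M_0 + h_0·M_1 = 6(Δ_0 - g'(1)) = -54 and h_2·M_2 + 2h_2·M_3 = 6(g'(4) - Δ_2) = -30.
Solving the tridiagonal system: M_0 = -162/5, M_1 = 54/5, M_2 = 66/5, M_3 = -108/5.
On [2, 3], g(x) = -3 - 29/5·(x - 2) + 27/5·(x - 2)² + 2/5·(x - 2)³.
With (x - 2) = 1/2: g(5/2) = -9/2.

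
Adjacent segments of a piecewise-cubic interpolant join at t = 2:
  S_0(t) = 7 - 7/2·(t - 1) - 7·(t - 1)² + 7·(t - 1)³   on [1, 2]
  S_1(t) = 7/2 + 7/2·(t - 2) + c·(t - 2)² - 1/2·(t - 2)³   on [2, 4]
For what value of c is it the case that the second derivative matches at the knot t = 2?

S_0''(t) = -14 + 42·(t - 1), so S_0''(2) = 28. On the right, S_1''(2) = 2c, so c = 14.

14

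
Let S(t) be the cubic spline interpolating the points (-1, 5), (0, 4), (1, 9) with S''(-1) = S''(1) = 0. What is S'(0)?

2

With m_i denoting the second derivative at x_i, h_i = 1, 1, and Δ_i = (y_(i+1) − y_i)/h_i = -1, 5:
  1·m_0 + 4·m_1 + 1·m_2 = 6(Δ_1 - Δ_0) = 36
Natural end conditions: m_0 = m_2 = 0.
Forward elimination and back-substitution give m_0 = 0, m_1 = 9, m_2 = 0.
On [0, 1], S'(t) = b_1 + 2c_1·t + 3d_1·t² with b_1 = Δ_1 - h_1(2m_1 + m_2)/6 = 2, c_1 = m_1/2 = 9/2, d_1 = (m_2 - m_1)/(6h_1) = -3/2. So S'(0) = 2.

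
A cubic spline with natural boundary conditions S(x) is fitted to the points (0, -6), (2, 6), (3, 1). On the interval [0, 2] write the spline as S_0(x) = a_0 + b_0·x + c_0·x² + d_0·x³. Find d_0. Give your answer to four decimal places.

Put m_i = S'' at the i-th knot. Here h = (2, 1) and Δ = (6, -5), so the interior equations h_(i-1)·m_(i-1) + 2(h_(i-1)+h_i)·m_i + h_i·m_(i+1) = 6(Δ_i − Δ_(i-1)) read
  2·m_0 + 6·m_1 + 1·m_2 = 6(Δ_1 - Δ_0) = -66
Natural end conditions: m_0 = m_2 = 0.
Solving: m_0 = 0, m_1 = -11, m_2 = 0.
On [0, 2], with S_0(x) = a_0 + b_0·x + c_0·x² + d_0·x³: c_0 = m_0/2 = 0, d_0 = (m_1 - m_0)/(6h_0) = -11/12, b_0 = Δ_0 - h_0(2m_0 + m_1)/6 = 29/3.

-0.9167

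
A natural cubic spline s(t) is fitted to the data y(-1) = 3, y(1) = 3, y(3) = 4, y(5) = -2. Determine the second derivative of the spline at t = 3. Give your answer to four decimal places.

Let M_i = s''(x_i). Step sizes h_i = 2, 2, 2; slopes of the chords Δ_i = (y_(i+1) - y_i)/h_i = 0, 1/2, -3.
  2·M_0 + 8·M_1 + 2·M_2 = 6(Δ_1 - Δ_0) = 3
  2·M_1 + 8·M_2 + 2·M_3 = 6(Δ_2 - Δ_1) = -21
Natural end conditions: M_0 = M_3 = 0.
Solving: M_0 = 0, M_1 = 11/10, M_2 = -29/10, M_3 = 0.

-2.9000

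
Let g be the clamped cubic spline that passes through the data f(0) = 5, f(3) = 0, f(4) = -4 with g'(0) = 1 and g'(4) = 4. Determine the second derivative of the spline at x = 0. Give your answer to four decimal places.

Write M_i for g''(x_i). With h_i = 3, 1 and divided differences Δ_i = -5/3, -4, the continuity of g' gives the tridiagonal system
  3·M_0 + 8·M_1 + 1·M_2 = 6(Δ_1 - Δ_0) = -14
Clamped end conditions give two more equations: 2h_0·M_0 + h_0·M_1 = 6(Δ_0 - g'(0)) = -16 and h_1·M_1 + 2h_1·M_2 = 6(g'(4) - Δ_1) = 48.
Hence M_0 = -1/6, M_1 = -5, M_2 = 53/2.

-0.1667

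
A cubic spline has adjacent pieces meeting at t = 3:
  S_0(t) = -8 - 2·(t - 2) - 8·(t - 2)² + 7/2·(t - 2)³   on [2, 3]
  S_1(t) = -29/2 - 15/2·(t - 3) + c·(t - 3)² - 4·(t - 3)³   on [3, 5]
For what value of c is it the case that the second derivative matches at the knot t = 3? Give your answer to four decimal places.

S_0''(t) = -16 + 21·(t - 2), so S_0''(3) = 5. On the right, S_1''(3) = 2c, so c = 5/2.

2.5000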